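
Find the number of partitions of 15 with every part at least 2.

41

A partial list (first 12 by largest part):
15
13+2
12+3
11+4
11+2+2
10+5
10+3+2
9+6
9+4+2
9+3+3
9+2+2+2
8+7
…and 29 more, for 41 total.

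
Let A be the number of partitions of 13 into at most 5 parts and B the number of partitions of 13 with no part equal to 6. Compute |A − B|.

Partitions of 13 into at most 5 parts: 57.
Partitions of 13 with no part equal to 6: 86.
|57 − 86| = 29.

29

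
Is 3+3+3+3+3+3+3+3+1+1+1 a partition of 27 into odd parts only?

The parts sum to 27, and the condition 'every summand is odd' holds.

Yes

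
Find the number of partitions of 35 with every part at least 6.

Direct enumeration gives 80 partitions.

80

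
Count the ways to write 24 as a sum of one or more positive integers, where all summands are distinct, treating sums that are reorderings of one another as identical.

Direct enumeration gives 122 partitions.

122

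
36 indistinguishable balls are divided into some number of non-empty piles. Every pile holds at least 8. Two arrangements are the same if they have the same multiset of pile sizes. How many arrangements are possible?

36

There are too many to list fully; the first 12 (by largest part) are:
36
28+8
27+9
26+10
25+11
24+12
23+13
22+14
21+15
20+16
20+8+8
19+17
…and 24 more, for 36 total.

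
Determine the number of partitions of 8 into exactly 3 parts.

5

Enumerating:
6, 1, 1
5, 2, 1
4, 3, 1
4, 2, 2
3, 3, 2
That's 5 in total.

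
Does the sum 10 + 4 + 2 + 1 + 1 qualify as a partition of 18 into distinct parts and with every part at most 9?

No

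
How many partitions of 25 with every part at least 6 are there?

17

Enumerating:
25
6,19
7,18
8,17
9,16
10,15
11,14
12,13
6,6,13
6,7,12
6,8,11
7,7,11
6,9,10
7,8,10
7,9,9
8,8,9
6,6,6,7
Counting gives 17.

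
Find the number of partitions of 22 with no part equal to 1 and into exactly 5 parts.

47

A partial list (first 12 by largest part):
14,2,2,2,2
13,3,2,2,2
12,4,2,2,2
12,3,3,2,2
11,5,2,2,2
11,4,3,2,2
11,3,3,3,2
10,6,2,2,2
10,5,3,2,2
10,4,4,2,2
10,4,3,3,2
10,3,3,3,3
…and 35 more, for 47 total.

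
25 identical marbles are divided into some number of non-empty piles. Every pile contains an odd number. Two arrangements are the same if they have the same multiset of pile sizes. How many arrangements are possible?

142

A full systematic count gives 142.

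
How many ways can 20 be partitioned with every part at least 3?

There are too many to list fully; the first 12 (by largest part) are:
20
3 + 17
4 + 16
5 + 15
6 + 14
3 + 3 + 14
7 + 13
3 + 4 + 13
8 + 12
3 + 5 + 12
4 + 4 + 12
9 + 11
…and 37 more, for 49 total.

49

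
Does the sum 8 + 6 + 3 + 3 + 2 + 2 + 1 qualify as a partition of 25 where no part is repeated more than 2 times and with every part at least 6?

The parts sum to 25, and the condition 'every summand is at least 6' is violated.

No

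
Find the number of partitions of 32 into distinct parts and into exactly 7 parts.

5

They are:
11 + 6 + 5 + 4 + 3 + 2 + 1
10 + 7 + 5 + 4 + 3 + 2 + 1
9 + 8 + 5 + 4 + 3 + 2 + 1
9 + 7 + 6 + 4 + 3 + 2 + 1
8 + 7 + 6 + 5 + 3 + 2 + 1
Counting gives 5.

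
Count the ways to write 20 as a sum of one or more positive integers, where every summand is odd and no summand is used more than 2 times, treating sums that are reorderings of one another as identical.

18

They are:
19,1
17,3
15,5
15,3,1,1
13,7
13,5,1,1
13,3,3,1
11,9
11,7,1,1
11,5,3,1
9,9,1,1
9,7,3,1
9,5,5,1
9,5,3,3
7,7,5,1
7,7,3,3
7,5,5,3
7,5,3,3,1,1
Counting gives 18.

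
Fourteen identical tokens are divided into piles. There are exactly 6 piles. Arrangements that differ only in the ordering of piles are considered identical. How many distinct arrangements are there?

The partitions of 14 that satisfy the conditions:
9,1,1,1,1,1
8,2,1,1,1,1
7,3,1,1,1,1
7,2,2,1,1,1
6,4,1,1,1,1
6,3,2,1,1,1
6,2,2,2,1,1
5,5,1,1,1,1
5,4,2,1,1,1
5,3,3,1,1,1
5,3,2,2,1,1
5,2,2,2,2,1
4,4,3,1,1,1
4,4,2,2,1,1
4,3,3,2,1,1
4,3,2,2,2,1
4,2,2,2,2,2
3,3,3,3,1,1
3,3,3,2,2,1
3,3,2,2,2,2

20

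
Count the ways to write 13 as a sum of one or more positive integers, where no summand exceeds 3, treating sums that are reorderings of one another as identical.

They are:
1, 3, 3, 3, 3
2, 2, 3, 3, 3
1, 1, 2, 3, 3, 3
1, 1, 1, 1, 3, 3, 3
1, 2, 2, 2, 3, 3
1, 1, 1, 2, 2, 3, 3
1, 1, 1, 1, 1, 2, 3, 3
1, 1, 1, 1, 1, 1, 1, 3, 3
2, 2, 2, 2, 2, 3
1, 1, 2, 2, 2, 2, 3
1, 1, 1, 1, 2, 2, 2, 3
1, 1, 1, 1, 1, 1, 2, 2, 3
1, 1, 1, 1, 1, 1, 1, 1, 2, 3
1, 1, 1, 1, 1, 1, 1, 1, 1, 1, 3
1, 2, 2, 2, 2, 2, 2
1, 1, 1, 2, 2, 2, 2, 2
1, 1, 1, 1, 1, 2, 2, 2, 2
1, 1, 1, 1, 1, 1, 1, 2, 2, 2
1, 1, 1, 1, 1, 1, 1, 1, 1, 2, 2
1, 1, 1, 1, 1, 1, 1, 1, 1, 1, 1, 2
1, 1, 1, 1, 1, 1, 1, 1, 1, 1, 1, 1, 1

21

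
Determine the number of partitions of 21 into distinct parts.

76

There are 76 such partitions.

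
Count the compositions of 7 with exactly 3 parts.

15

Place 2 bars in the 6 internal gaps of a row of 7 dots: C(6,2) = 15.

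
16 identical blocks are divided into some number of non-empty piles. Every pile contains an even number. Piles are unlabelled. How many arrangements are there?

Enumerating:
16
2,14
4,12
2,2,12
6,10
2,4,10
2,2,2,10
8,8
2,6,8
4,4,8
2,2,4,8
2,2,2,2,8
4,6,6
2,2,6,6
2,4,4,6
2,2,2,4,6
2,2,2,2,2,6
4,4,4,4
2,2,4,4,4
2,2,2,2,4,4
2,2,2,2,2,2,4
2,2,2,2,2,2,2,2
Counting gives 22.

22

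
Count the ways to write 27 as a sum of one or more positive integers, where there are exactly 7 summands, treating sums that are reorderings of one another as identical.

364

Enumerating by decreasing first part gives 364 partitions in all.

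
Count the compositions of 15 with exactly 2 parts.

14

A composition of 15 into 2 positive parts is chosen by placing 1 dividers among the 14 gaps between 15 units: C(14,1) = 14.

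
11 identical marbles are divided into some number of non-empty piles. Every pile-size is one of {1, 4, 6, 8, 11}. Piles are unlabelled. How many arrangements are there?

Listing the qualifying partitions of 11:
11
8,1,1,1
6,4,1
6,1,1,1,1,1
4,4,1,1,1
4,1,1,1,1,1,1,1
1,1,1,1,1,1,1,1,1,1,1

7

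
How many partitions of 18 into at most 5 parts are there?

141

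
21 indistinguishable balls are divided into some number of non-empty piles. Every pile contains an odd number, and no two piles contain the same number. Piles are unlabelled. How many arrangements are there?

8

The partitions of 21 that satisfy the conditions:
21
1, 3, 17
1, 5, 15
1, 7, 13
3, 5, 13
1, 9, 11
3, 7, 11
5, 7, 9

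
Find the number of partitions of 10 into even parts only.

7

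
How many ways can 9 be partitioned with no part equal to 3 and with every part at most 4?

9

The partitions of 9 that satisfy the conditions:
1+4+4
1+2+2+4
1+1+1+2+4
1+1+1+1+1+4
1+2+2+2+2
1+1+1+2+2+2
1+1+1+1+1+2+2
1+1+1+1+1+1+1+2
1+1+1+1+1+1+1+1+1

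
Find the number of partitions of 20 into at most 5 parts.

192

Enumerating by decreasing first part gives 192 partitions in all.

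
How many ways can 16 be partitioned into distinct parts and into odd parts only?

5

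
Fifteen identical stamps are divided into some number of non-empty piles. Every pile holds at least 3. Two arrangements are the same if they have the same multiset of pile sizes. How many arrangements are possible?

17

The partitions of 15 that satisfy the conditions:
15
12 + 3
11 + 4
10 + 5
9 + 6
9 + 3 + 3
8 + 7
8 + 4 + 3
7 + 5 + 3
7 + 4 + 4
6 + 6 + 3
6 + 5 + 4
6 + 3 + 3 + 3
5 + 5 + 5
5 + 4 + 3 + 3
4 + 4 + 4 + 3
3 + 3 + 3 + 3 + 3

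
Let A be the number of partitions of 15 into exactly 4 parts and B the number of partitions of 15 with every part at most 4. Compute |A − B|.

27

Partitions of 15 into exactly 4 parts: 27.
Partitions of 15 with every part at most 4: 54.
|27 − 54| = 27.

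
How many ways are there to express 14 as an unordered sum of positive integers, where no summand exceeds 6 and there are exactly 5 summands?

Enumerating:
6, 5, 1, 1, 1
6, 4, 2, 1, 1
6, 3, 3, 1, 1
6, 3, 2, 2, 1
6, 2, 2, 2, 2
5, 5, 2, 1, 1
5, 4, 3, 1, 1
5, 4, 2, 2, 1
5, 3, 3, 2, 1
5, 3, 2, 2, 2
4, 4, 4, 1, 1
4, 4, 3, 2, 1
4, 4, 2, 2, 2
4, 3, 3, 3, 1
4, 3, 3, 2, 2
3, 3, 3, 3, 2
Counting gives 16.

16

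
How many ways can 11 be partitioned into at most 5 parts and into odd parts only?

8

Listing the qualifying partitions of 11:
11
9+1+1
7+3+1
7+1+1+1+1
5+5+1
5+3+3
5+3+1+1+1
3+3+3+1+1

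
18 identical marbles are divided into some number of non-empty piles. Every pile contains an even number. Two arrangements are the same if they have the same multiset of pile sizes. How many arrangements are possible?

30

There are too many to list fully; the first 12 (by largest part) are:
18
2,16
4,14
2,2,14
6,12
2,4,12
2,2,2,12
8,10
2,6,10
4,4,10
2,2,4,10
2,2,2,2,10
…and 18 more, for 30 total.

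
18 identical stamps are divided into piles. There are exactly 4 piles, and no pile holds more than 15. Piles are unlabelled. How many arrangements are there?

47

There are too many to list fully; the first 12 (by largest part) are:
15+1+1+1
14+2+1+1
13+3+1+1
13+2+2+1
12+4+1+1
12+3+2+1
12+2+2+2
11+5+1+1
11+4+2+1
11+3+3+1
11+3+2+2
10+6+1+1
…and 35 more, for 47 total.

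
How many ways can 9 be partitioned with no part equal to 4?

Listing the qualifying partitions of 9:
9
1+8
2+7
1+1+7
3+6
1+2+6
1+1+1+6
1+3+5
2+2+5
1+1+2+5
1+1+1+1+5
3+3+3
1+2+3+3
1+1+1+3+3
2+2+2+3
1+1+2+2+3
1+1+1+1+2+3
1+1+1+1+1+1+3
1+2+2+2+2
1+1+1+2+2+2
1+1+1+1+1+2+2
1+1+1+1+1+1+1+2
1+1+1+1+1+1+1+1+1
Counting gives 23.

23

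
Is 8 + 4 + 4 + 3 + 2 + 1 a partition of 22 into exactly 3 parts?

No

The parts sum to 22, and the condition 'there are exactly 3 summands' is violated.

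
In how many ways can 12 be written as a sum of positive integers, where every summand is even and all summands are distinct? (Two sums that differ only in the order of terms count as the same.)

Listing the qualifying partitions of 12:
12
2 + 10
4 + 8
2 + 4 + 6
That's 4 in total.

4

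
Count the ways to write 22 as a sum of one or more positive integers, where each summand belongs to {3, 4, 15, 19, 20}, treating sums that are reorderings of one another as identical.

4

Listing the qualifying partitions of 22:
19,3
15,4,3
4,4,4,4,3,3
4,3,3,3,3,3,3
Counting gives 4.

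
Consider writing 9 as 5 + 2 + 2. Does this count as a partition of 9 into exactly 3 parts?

Yes

The parts sum to 9, and the condition 'there are exactly 3 summands' holds.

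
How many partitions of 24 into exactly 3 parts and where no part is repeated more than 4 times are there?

48

A partial list (first 12 by largest part):
1+1+22
1+2+21
1+3+20
2+2+20
1+4+19
2+3+19
1+5+18
2+4+18
3+3+18
1+6+17
2+5+17
3+4+17
…and 36 more, for 48 total.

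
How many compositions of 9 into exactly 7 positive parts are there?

Place 6 bars in the 8 internal gaps of a row of 9 dots: C(8,6) = 28.

28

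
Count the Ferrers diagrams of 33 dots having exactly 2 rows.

They are:
32, 1
31, 2
30, 3
29, 4
28, 5
27, 6
26, 7
25, 8
24, 9
23, 10
22, 11
21, 12
20, 13
19, 14
18, 15
17, 16
That's 16 in total.

16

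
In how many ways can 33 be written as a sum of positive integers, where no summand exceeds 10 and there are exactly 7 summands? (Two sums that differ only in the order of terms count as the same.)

Enumerating by decreasing first part gives 403 partitions in all.

403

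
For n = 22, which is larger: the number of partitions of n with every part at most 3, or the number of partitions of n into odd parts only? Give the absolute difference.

37

Partitions of 22 with every part at most 3: 52.
Partitions of 22 into odd parts only: 89.
|52 − 89| = 37.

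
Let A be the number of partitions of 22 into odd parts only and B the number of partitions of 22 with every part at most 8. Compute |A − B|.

549

Partitions of 22 into odd parts only: 89.
Partitions of 22 with every part at most 8: 638.
|89 − 638| = 549.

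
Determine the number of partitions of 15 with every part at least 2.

There are too many to list fully; the first 12 (by largest part) are:
15
13, 2
12, 3
11, 4
11, 2, 2
10, 5
10, 3, 2
9, 6
9, 4, 2
9, 3, 3
9, 2, 2, 2
8, 7
…and 29 more, for 41 total.

41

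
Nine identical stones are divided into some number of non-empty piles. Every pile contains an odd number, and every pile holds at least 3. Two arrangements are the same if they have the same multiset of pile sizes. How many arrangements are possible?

Listing the qualifying partitions of 9:
9
3 + 3 + 3
Counting gives 2.

2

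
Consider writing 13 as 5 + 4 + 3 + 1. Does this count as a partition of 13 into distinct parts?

Yes

The parts sum to 13, and the condition 'all summands are distinct' holds.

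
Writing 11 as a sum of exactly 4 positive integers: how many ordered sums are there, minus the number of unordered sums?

109

Compositions: C(10,3) = 120.
Partitions of 11 into exactly 4 parts: 11.
Difference: 120 − 11 = 109.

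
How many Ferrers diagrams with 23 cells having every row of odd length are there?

Counting exhaustively, 104 partitions satisfy the conditions.

104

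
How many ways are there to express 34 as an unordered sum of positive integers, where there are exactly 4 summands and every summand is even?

39

There are too many to list fully; the first 12 (by largest part) are:
2 + 2 + 2 + 28
2 + 2 + 4 + 26
2 + 2 + 6 + 24
2 + 4 + 4 + 24
2 + 2 + 8 + 22
2 + 4 + 6 + 22
4 + 4 + 4 + 22
2 + 2 + 10 + 20
2 + 4 + 8 + 20
2 + 6 + 6 + 20
4 + 4 + 6 + 20
2 + 2 + 12 + 18
…and 27 more, for 39 total.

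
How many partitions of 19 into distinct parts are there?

A partial list (first 12 by largest part):
19
18+1
17+2
16+3
16+2+1
15+4
15+3+1
14+5
14+4+1
14+3+2
13+6
13+5+1
…and 42 more, for 54 total.

54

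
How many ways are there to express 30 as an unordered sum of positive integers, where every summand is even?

176

Systematic enumeration (by largest part, then next-largest, …) yields 176.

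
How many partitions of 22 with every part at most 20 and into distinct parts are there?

87

A full systematic count gives 87.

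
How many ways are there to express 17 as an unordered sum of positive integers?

Counting exhaustively, 297 partitions satisfy the conditions.

297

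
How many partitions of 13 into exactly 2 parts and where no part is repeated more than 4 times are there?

6

Listing the qualifying partitions of 13:
12,1
11,2
10,3
9,4
8,5
7,6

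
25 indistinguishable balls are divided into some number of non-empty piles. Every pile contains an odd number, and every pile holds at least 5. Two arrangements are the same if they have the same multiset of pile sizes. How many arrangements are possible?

7

The partitions of 25 that satisfy the conditions:
25
5,5,15
5,7,13
5,9,11
7,7,11
7,9,9
5,5,5,5,5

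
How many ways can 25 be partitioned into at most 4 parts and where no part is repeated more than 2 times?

177

Enumerating by decreasing first part gives 177 partitions in all.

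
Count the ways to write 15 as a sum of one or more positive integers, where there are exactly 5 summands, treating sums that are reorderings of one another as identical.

A partial list (first 12 by largest part):
11 + 1 + 1 + 1 + 1
10 + 2 + 1 + 1 + 1
9 + 3 + 1 + 1 + 1
9 + 2 + 2 + 1 + 1
8 + 4 + 1 + 1 + 1
8 + 3 + 2 + 1 + 1
8 + 2 + 2 + 2 + 1
7 + 5 + 1 + 1 + 1
7 + 4 + 2 + 1 + 1
7 + 3 + 3 + 1 + 1
7 + 3 + 2 + 2 + 1
7 + 2 + 2 + 2 + 2
…and 18 more, for 30 total.

30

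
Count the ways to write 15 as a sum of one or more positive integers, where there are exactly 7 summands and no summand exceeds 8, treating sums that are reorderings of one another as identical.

Enumerating:
8+2+1+1+1+1+1
7+3+1+1+1+1+1
7+2+2+1+1+1+1
6+4+1+1+1+1+1
6+3+2+1+1+1+1
6+2+2+2+1+1+1
5+5+1+1+1+1+1
5+4+2+1+1+1+1
5+3+3+1+1+1+1
5+3+2+2+1+1+1
5+2+2+2+2+1+1
4+4+3+1+1+1+1
4+4+2+2+1+1+1
4+3+3+2+1+1+1
4+3+2+2+2+1+1
4+2+2+2+2+2+1
3+3+3+3+1+1+1
3+3+3+2+2+1+1
3+3+2+2+2+2+1
3+2+2+2+2+2+2

20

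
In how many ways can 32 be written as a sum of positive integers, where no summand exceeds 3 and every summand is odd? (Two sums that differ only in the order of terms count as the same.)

Listing the qualifying partitions of 32:
3, 3, 3, 3, 3, 3, 3, 3, 3, 3, 1, 1
3, 3, 3, 3, 3, 3, 3, 3, 3, 1, 1, 1, 1, 1
3, 3, 3, 3, 3, 3, 3, 3, 1, 1, 1, 1, 1, 1, 1, 1
3, 3, 3, 3, 3, 3, 3, 1, 1, 1, 1, 1, 1, 1, 1, 1, 1, 1
3, 3, 3, 3, 3, 3, 1, 1, 1, 1, 1, 1, 1, 1, 1, 1, 1, 1, 1, 1
3, 3, 3, 3, 3, 1, 1, 1, 1, 1, 1, 1, 1, 1, 1, 1, 1, 1, 1, 1, 1, 1
3, 3, 3, 3, 1, 1, 1, 1, 1, 1, 1, 1, 1, 1, 1, 1, 1, 1, 1, 1, 1, 1, 1, 1
3, 3, 3, 1, 1, 1, 1, 1, 1, 1, 1, 1, 1, 1, 1, 1, 1, 1, 1, 1, 1, 1, 1, 1, 1, 1
3, 3, 1, 1, 1, 1, 1, 1, 1, 1, 1, 1, 1, 1, 1, 1, 1, 1, 1, 1, 1, 1, 1, 1, 1, 1, 1, 1
3, 1, 1, 1, 1, 1, 1, 1, 1, 1, 1, 1, 1, 1, 1, 1, 1, 1, 1, 1, 1, 1, 1, 1, 1, 1, 1, 1, 1, 1
1, 1, 1, 1, 1, 1, 1, 1, 1, 1, 1, 1, 1, 1, 1, 1, 1, 1, 1, 1, 1, 1, 1, 1, 1, 1, 1, 1, 1, 1, 1, 1
Counting gives 11.

11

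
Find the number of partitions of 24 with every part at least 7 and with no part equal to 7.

Enumerating:
24
16,8
15,9
14,10
13,11
12,12
8,8,8

7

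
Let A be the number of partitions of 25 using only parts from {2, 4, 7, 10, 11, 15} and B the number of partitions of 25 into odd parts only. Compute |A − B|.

121

Partitions of 25 using only parts from {2, 4, 7, 10, 11, 15}: 21.
Partitions of 25 into odd parts only: 142.
|21 − 142| = 121.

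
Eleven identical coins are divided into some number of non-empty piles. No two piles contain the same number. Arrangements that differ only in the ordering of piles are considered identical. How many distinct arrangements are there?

12

The partitions of 11 that satisfy the conditions:
11
10+1
9+2
8+3
8+2+1
7+4
7+3+1
6+5
6+4+1
6+3+2
5+4+2
5+3+2+1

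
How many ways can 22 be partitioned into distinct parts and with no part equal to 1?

48

A partial list (first 12 by largest part):
22
2 + 20
3 + 19
4 + 18
5 + 17
2 + 3 + 17
6 + 16
2 + 4 + 16
7 + 15
2 + 5 + 15
3 + 4 + 15
8 + 14
…and 36 more, for 48 total.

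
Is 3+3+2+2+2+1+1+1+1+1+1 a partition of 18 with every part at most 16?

Yes

The parts sum to 18, and the condition 'no summand exceeds 16' holds.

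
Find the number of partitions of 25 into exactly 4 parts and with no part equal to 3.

80

Enumerating by decreasing first part gives 80 partitions in all.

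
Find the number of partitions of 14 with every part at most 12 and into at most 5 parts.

There are too many to list fully; the first 12 (by largest part) are:
12+2
12+1+1
11+3
11+2+1
11+1+1+1
10+4
10+3+1
10+2+2
10+2+1+1
10+1+1+1+1
9+5
9+4+1
…and 56 more, for 68 total.

68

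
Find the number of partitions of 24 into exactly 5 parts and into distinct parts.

23

Enumerating:
14 + 4 + 3 + 2 + 1
13 + 5 + 3 + 2 + 1
12 + 6 + 3 + 2 + 1
12 + 5 + 4 + 2 + 1
11 + 7 + 3 + 2 + 1
11 + 6 + 4 + 2 + 1
11 + 5 + 4 + 3 + 1
10 + 8 + 3 + 2 + 1
10 + 7 + 4 + 2 + 1
10 + 6 + 5 + 2 + 1
10 + 6 + 4 + 3 + 1
10 + 5 + 4 + 3 + 2
9 + 8 + 4 + 2 + 1
9 + 7 + 5 + 2 + 1
9 + 7 + 4 + 3 + 1
9 + 6 + 5 + 3 + 1
9 + 6 + 4 + 3 + 2
8 + 7 + 6 + 2 + 1
8 + 7 + 5 + 3 + 1
8 + 7 + 4 + 3 + 2
8 + 6 + 5 + 4 + 1
8 + 6 + 5 + 3 + 2
7 + 6 + 5 + 4 + 2
That's 23 in total.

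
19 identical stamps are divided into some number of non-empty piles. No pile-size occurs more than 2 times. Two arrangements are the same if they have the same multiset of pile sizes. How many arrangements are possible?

Counting exhaustively, 163 partitions satisfy the conditions.

163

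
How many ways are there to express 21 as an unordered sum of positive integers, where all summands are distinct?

76

Enumerating by decreasing first part gives 76 partitions in all.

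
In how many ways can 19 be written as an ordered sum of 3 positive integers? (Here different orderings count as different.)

153

Equivalently, choose which 2 of the 18 gaps become plus signs: C(18,2) = 153.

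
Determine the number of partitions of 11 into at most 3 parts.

16

The partitions of 11 that satisfy the conditions:
11
1 + 10
2 + 9
1 + 1 + 9
3 + 8
1 + 2 + 8
4 + 7
1 + 3 + 7
2 + 2 + 7
5 + 6
1 + 4 + 6
2 + 3 + 6
1 + 5 + 5
2 + 4 + 5
3 + 3 + 5
3 + 4 + 4
That's 16 in total.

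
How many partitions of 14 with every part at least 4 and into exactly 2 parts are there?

Enumerating:
4, 10
5, 9
6, 8
7, 7

4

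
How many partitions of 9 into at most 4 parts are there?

Enumerating:
9
8 + 1
7 + 2
7 + 1 + 1
6 + 3
6 + 2 + 1
6 + 1 + 1 + 1
5 + 4
5 + 3 + 1
5 + 2 + 2
5 + 2 + 1 + 1
4 + 4 + 1
4 + 3 + 2
4 + 3 + 1 + 1
4 + 2 + 2 + 1
3 + 3 + 3
3 + 3 + 2 + 1
3 + 2 + 2 + 2
Counting gives 18.

18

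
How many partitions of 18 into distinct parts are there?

46

A partial list (first 12 by largest part):
18
17 + 1
16 + 2
15 + 3
15 + 2 + 1
14 + 4
14 + 3 + 1
13 + 5
13 + 4 + 1
13 + 3 + 2
12 + 6
12 + 5 + 1
…and 34 more, for 46 total.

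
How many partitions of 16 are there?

231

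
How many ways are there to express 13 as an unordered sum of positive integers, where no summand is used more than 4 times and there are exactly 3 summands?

Listing the qualifying partitions of 13:
11,1,1
10,2,1
9,3,1
9,2,2
8,4,1
8,3,2
7,5,1
7,4,2
7,3,3
6,6,1
6,5,2
6,4,3
5,5,3
5,4,4

14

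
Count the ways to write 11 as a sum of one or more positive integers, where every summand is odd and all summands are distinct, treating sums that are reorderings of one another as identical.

2

Enumerating:
11
7,3,1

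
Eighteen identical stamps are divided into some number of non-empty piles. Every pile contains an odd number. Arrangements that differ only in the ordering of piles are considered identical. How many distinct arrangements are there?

46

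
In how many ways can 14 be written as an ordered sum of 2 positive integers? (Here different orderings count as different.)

13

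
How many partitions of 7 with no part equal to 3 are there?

They are:
7
6, 1
5, 2
5, 1, 1
4, 2, 1
4, 1, 1, 1
2, 2, 2, 1
2, 2, 1, 1, 1
2, 1, 1, 1, 1, 1
1, 1, 1, 1, 1, 1, 1

10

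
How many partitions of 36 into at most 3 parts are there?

Counting exhaustively, 127 partitions satisfy the conditions.

127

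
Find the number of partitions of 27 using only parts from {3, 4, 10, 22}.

5

Enumerating:
10, 10, 4, 3
10, 4, 4, 3, 3, 3
4, 4, 4, 4, 4, 4, 3
4, 4, 4, 3, 3, 3, 3, 3
3, 3, 3, 3, 3, 3, 3, 3, 3
Counting gives 5.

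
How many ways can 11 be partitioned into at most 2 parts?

Listing the qualifying partitions of 11:
11
10, 1
9, 2
8, 3
7, 4
6, 5
Counting gives 6.

6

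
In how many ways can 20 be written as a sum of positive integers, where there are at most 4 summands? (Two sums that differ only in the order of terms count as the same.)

Direct enumeration gives 108 partitions.

108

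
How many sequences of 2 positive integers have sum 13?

12

By stars and bars with positive parts, the count is C(12,1) = 12.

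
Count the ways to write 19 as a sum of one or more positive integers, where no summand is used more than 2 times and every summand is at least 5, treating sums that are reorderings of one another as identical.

10

The partitions of 19 that satisfy the conditions:
19
14 + 5
13 + 6
12 + 7
11 + 8
10 + 9
9 + 5 + 5
8 + 6 + 5
7 + 7 + 5
7 + 6 + 6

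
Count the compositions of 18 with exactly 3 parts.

136

Place 2 bars in the 17 internal gaps of a row of 18 dots: C(17,2) = 136.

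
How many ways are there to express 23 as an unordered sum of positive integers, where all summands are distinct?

104

A full systematic count gives 104.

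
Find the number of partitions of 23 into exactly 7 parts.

164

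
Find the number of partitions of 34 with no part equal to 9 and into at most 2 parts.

17

The partitions of 34 that satisfy the conditions:
34
33,1
32,2
31,3
30,4
29,5
28,6
27,7
26,8
24,10
23,11
22,12
21,13
20,14
19,15
18,16
17,17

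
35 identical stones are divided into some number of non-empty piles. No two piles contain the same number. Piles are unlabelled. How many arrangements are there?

585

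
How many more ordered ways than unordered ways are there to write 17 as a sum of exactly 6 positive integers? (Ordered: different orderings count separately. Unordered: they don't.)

4324

Compositions: C(16,5) = 4368.
Unordered (partitions into 6 parts): 44.
Difference: 4368 − 44 = 4324.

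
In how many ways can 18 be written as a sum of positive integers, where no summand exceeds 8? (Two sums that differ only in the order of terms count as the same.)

Systematic enumeration (by largest part, then next-largest, …) yields 288.

288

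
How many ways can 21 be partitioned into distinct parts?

There are 76 such partitions.

76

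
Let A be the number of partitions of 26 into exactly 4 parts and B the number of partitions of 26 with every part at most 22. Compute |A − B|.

2293

Partitions of 26 into exactly 4 parts: 136.
Partitions of 26 with every part at most 22: 2429.
|136 − 2429| = 2293.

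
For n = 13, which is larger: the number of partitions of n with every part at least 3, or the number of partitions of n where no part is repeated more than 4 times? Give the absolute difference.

66

Partitions of 13 with every part at least 3: 10.
Partitions of 13 where no part is repeated more than 4 times: 76.
|10 − 76| = 66.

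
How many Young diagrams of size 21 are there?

792

A full systematic count gives 792.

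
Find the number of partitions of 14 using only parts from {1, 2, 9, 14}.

Listing the qualifying partitions of 14:
14
1, 2, 2, 9
1, 1, 1, 2, 9
1, 1, 1, 1, 1, 9
2, 2, 2, 2, 2, 2, 2
1, 1, 2, 2, 2, 2, 2, 2
1, 1, 1, 1, 2, 2, 2, 2, 2
1, 1, 1, 1, 1, 1, 2, 2, 2, 2
1, 1, 1, 1, 1, 1, 1, 1, 2, 2, 2
1, 1, 1, 1, 1, 1, 1, 1, 1, 1, 2, 2
1, 1, 1, 1, 1, 1, 1, 1, 1, 1, 1, 1, 2
1, 1, 1, 1, 1, 1, 1, 1, 1, 1, 1, 1, 1, 1

12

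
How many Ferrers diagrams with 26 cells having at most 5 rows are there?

There are 427 such partitions.

427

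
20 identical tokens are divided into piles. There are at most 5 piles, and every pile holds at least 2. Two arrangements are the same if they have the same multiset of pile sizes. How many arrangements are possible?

98

There are 98 such partitions.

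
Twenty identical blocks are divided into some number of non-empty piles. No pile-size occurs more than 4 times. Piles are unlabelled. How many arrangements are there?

Enumerating by decreasing first part gives 409 partitions in all.

409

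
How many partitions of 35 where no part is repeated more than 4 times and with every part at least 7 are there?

A partial list (first 12 by largest part):
35
28, 7
27, 8
26, 9
25, 10
24, 11
23, 12
22, 13
21, 14
21, 7, 7
20, 15
20, 8, 7
…and 35 more, for 47 total.

47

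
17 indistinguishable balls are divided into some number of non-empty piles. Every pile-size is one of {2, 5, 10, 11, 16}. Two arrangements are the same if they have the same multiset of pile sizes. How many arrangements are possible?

4

The partitions of 17 that satisfy the conditions:
11,2,2,2
10,5,2
5,5,5,2
5,2,2,2,2,2,2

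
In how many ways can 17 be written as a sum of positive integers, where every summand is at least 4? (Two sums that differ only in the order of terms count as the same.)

Enumerating:
17
13 + 4
12 + 5
11 + 6
10 + 7
9 + 8
9 + 4 + 4
8 + 5 + 4
7 + 6 + 4
7 + 5 + 5
6 + 6 + 5
5 + 4 + 4 + 4
That's 12 in total.

12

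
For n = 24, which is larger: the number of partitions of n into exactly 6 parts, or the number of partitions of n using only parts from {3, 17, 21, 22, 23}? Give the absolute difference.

Partitions of 24 into exactly 6 parts: 199.
Partitions of 24 using only parts from {3, 17, 21, 22, 23}: 2.
|199 − 2| = 197.

197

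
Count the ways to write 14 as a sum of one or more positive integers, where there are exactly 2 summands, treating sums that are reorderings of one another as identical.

The partitions of 14 that satisfy the conditions:
13,1
12,2
11,3
10,4
9,5
8,6
7,7
That's 7 in total.

7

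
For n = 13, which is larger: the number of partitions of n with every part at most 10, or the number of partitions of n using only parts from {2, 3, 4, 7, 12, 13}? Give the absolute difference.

Partitions of 13 with every part at most 10: 97.
Partitions of 13 using only parts from {2, 3, 4, 7, 12, 13}: 9.
|97 − 9| = 88.

88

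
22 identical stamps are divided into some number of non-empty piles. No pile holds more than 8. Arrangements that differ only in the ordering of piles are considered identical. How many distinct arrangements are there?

638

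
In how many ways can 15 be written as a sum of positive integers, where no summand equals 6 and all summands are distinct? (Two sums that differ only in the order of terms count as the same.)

They are:
15
1, 14
2, 13
3, 12
1, 2, 12
4, 11
1, 3, 11
5, 10
1, 4, 10
2, 3, 10
1, 5, 9
2, 4, 9
1, 2, 3, 9
7, 8
2, 5, 8
3, 4, 8
1, 2, 4, 8
3, 5, 7
1, 2, 5, 7
1, 3, 4, 7
1, 2, 3, 4, 5

21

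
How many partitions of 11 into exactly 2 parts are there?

Listing the qualifying partitions of 11:
10 + 1
9 + 2
8 + 3
7 + 4
6 + 5
Counting gives 5.

5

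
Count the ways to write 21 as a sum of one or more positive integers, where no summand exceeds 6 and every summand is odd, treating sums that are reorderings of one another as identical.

22

They are:
5,5,5,5,1
5,5,5,3,3
5,5,5,3,1,1,1
5,5,5,1,1,1,1,1,1
5,5,3,3,3,1,1
5,5,3,3,1,1,1,1,1
5,5,3,1,1,1,1,1,1,1,1
5,5,1,1,1,1,1,1,1,1,1,1,1
5,3,3,3,3,3,1
5,3,3,3,3,1,1,1,1
5,3,3,3,1,1,1,1,1,1,1
5,3,3,1,1,1,1,1,1,1,1,1,1
5,3,1,1,1,1,1,1,1,1,1,1,1,1,1
5,1,1,1,1,1,1,1,1,1,1,1,1,1,1,1,1
3,3,3,3,3,3,3
3,3,3,3,3,3,1,1,1
3,3,3,3,3,1,1,1,1,1,1
3,3,3,3,1,1,1,1,1,1,1,1,1
3,3,3,1,1,1,1,1,1,1,1,1,1,1,1
3,3,1,1,1,1,1,1,1,1,1,1,1,1,1,1,1
3,1,1,1,1,1,1,1,1,1,1,1,1,1,1,1,1,1,1
1,1,1,1,1,1,1,1,1,1,1,1,1,1,1,1,1,1,1,1,1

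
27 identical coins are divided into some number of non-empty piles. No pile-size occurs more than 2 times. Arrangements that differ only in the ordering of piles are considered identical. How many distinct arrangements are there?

Systematic enumeration (by largest part, then next-largest, …) yields 731.

731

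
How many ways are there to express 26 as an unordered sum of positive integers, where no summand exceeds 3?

70

A partial list (first 12 by largest part):
3+3+3+3+3+3+3+3+2
3+3+3+3+3+3+3+3+1+1
3+3+3+3+3+3+3+2+2+1
3+3+3+3+3+3+3+2+1+1+1
3+3+3+3+3+3+3+1+1+1+1+1
3+3+3+3+3+3+2+2+2+2
3+3+3+3+3+3+2+2+2+1+1
3+3+3+3+3+3+2+2+1+1+1+1
3+3+3+3+3+3+2+1+1+1+1+1+1
3+3+3+3+3+3+1+1+1+1+1+1+1+1
3+3+3+3+3+2+2+2+2+2+1
3+3+3+3+3+2+2+2+2+1+1+1
…and 58 more, for 70 total.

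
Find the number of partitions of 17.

297

Counting exhaustively, 297 partitions satisfy the conditions.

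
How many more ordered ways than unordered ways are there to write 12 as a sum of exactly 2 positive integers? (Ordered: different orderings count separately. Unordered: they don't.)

Compositions: C(11,1) = 11.
Partitions of 12 into exactly 2 parts: 6.
Difference: 11 − 6 = 5.

5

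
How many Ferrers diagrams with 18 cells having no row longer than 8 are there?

Direct enumeration gives 288 partitions.

288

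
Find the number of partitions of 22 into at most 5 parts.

A full systematic count gives 255.

255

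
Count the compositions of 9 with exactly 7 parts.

28

Place 6 bars in the 8 internal gaps of a row of 9 dots: C(8,6) = 28.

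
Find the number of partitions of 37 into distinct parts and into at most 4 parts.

Systematic enumeration (by largest part, then next-largest, …) yields 340.

340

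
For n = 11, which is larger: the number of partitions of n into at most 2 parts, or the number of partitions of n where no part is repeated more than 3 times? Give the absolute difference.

Partitions of 11 into at most 2 parts: 6.
Partitions of 11 where no part is repeated more than 3 times: 38.
|6 − 38| = 32.

32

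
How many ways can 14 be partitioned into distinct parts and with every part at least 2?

The partitions of 14 that satisfy the conditions:
14
12, 2
11, 3
10, 4
9, 5
9, 3, 2
8, 6
8, 4, 2
7, 5, 2
7, 4, 3
6, 5, 3
5, 4, 3, 2
Counting gives 12.

12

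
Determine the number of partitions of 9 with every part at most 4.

They are:
4+4+1
4+3+2
4+3+1+1
4+2+2+1
4+2+1+1+1
4+1+1+1+1+1
3+3+3
3+3+2+1
3+3+1+1+1
3+2+2+2
3+2+2+1+1
3+2+1+1+1+1
3+1+1+1+1+1+1
2+2+2+2+1
2+2+2+1+1+1
2+2+1+1+1+1+1
2+1+1+1+1+1+1+1
1+1+1+1+1+1+1+1+1
That's 18 in total.

18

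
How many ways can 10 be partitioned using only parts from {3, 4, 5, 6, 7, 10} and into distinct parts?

Listing the qualifying partitions of 10:
10
3 + 7
4 + 6

3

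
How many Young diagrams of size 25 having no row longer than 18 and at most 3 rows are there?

A partial list (first 12 by largest part):
7,18
1,6,18
2,5,18
3,4,18
8,17
1,7,17
2,6,17
3,5,17
4,4,17
9,16
1,8,16
2,7,16
…and 37 more, for 49 total.

49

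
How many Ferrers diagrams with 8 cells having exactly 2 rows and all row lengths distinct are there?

3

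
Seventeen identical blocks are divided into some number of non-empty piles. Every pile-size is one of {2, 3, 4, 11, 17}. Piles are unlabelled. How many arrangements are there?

12

Listing the qualifying partitions of 17:
17
11+4+2
11+3+3
11+2+2+2
4+4+4+3+2
4+4+3+3+3
4+4+3+2+2+2
4+3+3+3+2+2
4+3+2+2+2+2+2
3+3+3+3+3+2
3+3+3+2+2+2+2
3+2+2+2+2+2+2+2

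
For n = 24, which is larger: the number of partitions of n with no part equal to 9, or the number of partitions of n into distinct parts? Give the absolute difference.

Partitions of 24 with no part equal to 9: 1399.
Partitions of 24 into distinct parts: 122.
|1399 − 122| = 1277.

1277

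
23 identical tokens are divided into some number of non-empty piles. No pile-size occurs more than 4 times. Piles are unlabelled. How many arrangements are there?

A full systematic count gives 769.

769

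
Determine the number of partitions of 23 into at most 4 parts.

Direct enumeration gives 150 partitions.

150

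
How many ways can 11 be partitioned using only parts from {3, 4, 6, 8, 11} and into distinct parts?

2

The partitions of 11 that satisfy the conditions:
11
3+8
That's 2 in total.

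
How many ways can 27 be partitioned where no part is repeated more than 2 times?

731

Enumerating by decreasing first part gives 731 partitions in all.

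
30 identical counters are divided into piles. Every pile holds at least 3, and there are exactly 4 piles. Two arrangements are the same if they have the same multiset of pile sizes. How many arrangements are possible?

Direct enumeration gives 84 partitions.

84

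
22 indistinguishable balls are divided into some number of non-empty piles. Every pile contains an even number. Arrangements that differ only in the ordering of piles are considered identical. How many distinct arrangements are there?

There are too many to list fully; the first 12 (by largest part) are:
22
2, 20
4, 18
2, 2, 18
6, 16
2, 4, 16
2, 2, 2, 16
8, 14
2, 6, 14
4, 4, 14
2, 2, 4, 14
2, 2, 2, 2, 14
…and 44 more, for 56 total.

56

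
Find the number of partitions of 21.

792

Direct enumeration gives 792 partitions.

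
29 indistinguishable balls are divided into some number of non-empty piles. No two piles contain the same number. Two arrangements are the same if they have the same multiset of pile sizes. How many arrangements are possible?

Counting exhaustively, 256 partitions satisfy the conditions.

256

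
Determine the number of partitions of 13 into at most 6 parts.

71

Counting exhaustively, 71 partitions satisfy the conditions.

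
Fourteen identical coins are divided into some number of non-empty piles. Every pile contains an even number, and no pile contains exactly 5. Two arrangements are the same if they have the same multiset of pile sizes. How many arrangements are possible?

15

Enumerating:
14
12 + 2
10 + 4
10 + 2 + 2
8 + 6
8 + 4 + 2
8 + 2 + 2 + 2
6 + 6 + 2
6 + 4 + 4
6 + 4 + 2 + 2
6 + 2 + 2 + 2 + 2
4 + 4 + 4 + 2
4 + 4 + 2 + 2 + 2
4 + 2 + 2 + 2 + 2 + 2
2 + 2 + 2 + 2 + 2 + 2 + 2
Counting gives 15.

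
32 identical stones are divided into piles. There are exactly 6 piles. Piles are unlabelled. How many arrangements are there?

Systematic enumeration (by largest part, then next-largest, …) yields 709.

709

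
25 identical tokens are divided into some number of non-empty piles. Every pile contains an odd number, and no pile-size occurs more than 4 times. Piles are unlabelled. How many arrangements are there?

There are too many to list fully; the first 12 (by largest part) are:
25
23, 1, 1
21, 3, 1
21, 1, 1, 1, 1
19, 5, 1
19, 3, 3
19, 3, 1, 1, 1
17, 7, 1
17, 5, 3
17, 5, 1, 1, 1
17, 3, 3, 1, 1
15, 9, 1
…and 58 more, for 70 total.

70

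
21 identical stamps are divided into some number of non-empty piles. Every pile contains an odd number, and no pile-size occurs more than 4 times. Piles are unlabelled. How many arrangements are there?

41

There are too many to list fully; the first 12 (by largest part) are:
21
19+1+1
17+3+1
17+1+1+1+1
15+5+1
15+3+3
15+3+1+1+1
13+7+1
13+5+3
13+5+1+1+1
13+3+3+1+1
11+9+1
…and 29 more, for 41 total.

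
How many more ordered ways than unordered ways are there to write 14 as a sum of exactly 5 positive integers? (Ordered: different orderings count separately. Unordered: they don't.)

692

Compositions: C(13,4) = 715.
Unordered (partitions into 5 parts): 23.
Difference: 715 − 23 = 692.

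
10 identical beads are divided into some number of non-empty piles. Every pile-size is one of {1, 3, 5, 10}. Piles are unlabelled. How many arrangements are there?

8

Listing the qualifying partitions of 10:
10
5+5
5+3+1+1
5+1+1+1+1+1
3+3+3+1
3+3+1+1+1+1
3+1+1+1+1+1+1+1
1+1+1+1+1+1+1+1+1+1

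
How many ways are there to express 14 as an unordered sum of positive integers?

There are 135 such partitions.

135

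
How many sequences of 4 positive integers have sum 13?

220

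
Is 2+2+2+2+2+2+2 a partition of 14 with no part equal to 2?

The parts sum to 14, and the condition 'no summand equals 2' is violated.

No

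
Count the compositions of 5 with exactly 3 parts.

Place 2 bars in the 4 internal gaps of a row of 5 dots: C(4,2) = 6.

6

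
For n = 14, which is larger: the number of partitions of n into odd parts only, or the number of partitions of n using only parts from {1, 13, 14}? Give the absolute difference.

19

Partitions of 14 into odd parts only: 22.
Partitions of 14 using only parts from {1, 13, 14}: 3.
|22 − 3| = 19.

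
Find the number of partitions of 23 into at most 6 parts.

454

Systematic enumeration (by largest part, then next-largest, …) yields 454.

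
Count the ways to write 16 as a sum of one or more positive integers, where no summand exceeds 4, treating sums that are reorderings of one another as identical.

64

A partial list (first 12 by largest part):
4 + 4 + 4 + 4
4 + 4 + 4 + 3 + 1
4 + 4 + 4 + 2 + 2
4 + 4 + 4 + 2 + 1 + 1
4 + 4 + 4 + 1 + 1 + 1 + 1
4 + 4 + 3 + 3 + 2
4 + 4 + 3 + 3 + 1 + 1
4 + 4 + 3 + 2 + 2 + 1
4 + 4 + 3 + 2 + 1 + 1 + 1
4 + 4 + 3 + 1 + 1 + 1 + 1 + 1
4 + 4 + 2 + 2 + 2 + 2
4 + 4 + 2 + 2 + 2 + 1 + 1
…and 52 more, for 64 total.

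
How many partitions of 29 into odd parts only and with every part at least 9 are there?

2

Enumerating:
29
11+9+9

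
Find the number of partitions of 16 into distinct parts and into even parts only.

They are:
16
14,2
12,4
10,6
10,4,2
8,6,2
Counting gives 6.

6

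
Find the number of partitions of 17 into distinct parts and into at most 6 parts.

A partial list (first 12 by largest part):
17
16,1
15,2
14,3
14,2,1
13,4
13,3,1
12,5
12,4,1
12,3,2
11,6
11,5,1
…and 26 more, for 38 total.

38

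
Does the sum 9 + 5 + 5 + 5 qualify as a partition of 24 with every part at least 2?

The parts sum to 24, and the condition 'every summand is at least 2' holds.

Yes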